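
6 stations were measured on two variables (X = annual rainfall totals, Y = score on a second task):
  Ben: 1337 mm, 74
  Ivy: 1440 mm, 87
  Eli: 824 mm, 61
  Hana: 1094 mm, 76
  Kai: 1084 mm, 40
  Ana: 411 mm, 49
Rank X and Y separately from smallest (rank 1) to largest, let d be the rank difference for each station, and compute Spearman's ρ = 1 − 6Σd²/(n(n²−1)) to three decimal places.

0.771

Ranks of variable 1: 5, 6, 2, 4, 3, 1
Ranks of variable 2: 4, 6, 3, 5, 1, 2
d = r₁ − r₂: 1, 0, -1, -1, 2, -1
d²: 1, 0, 1, 1, 4, 1; Σd² = 8
ρ = 1 − 6·8/(6·35) = 1 − 48/210 = 0.771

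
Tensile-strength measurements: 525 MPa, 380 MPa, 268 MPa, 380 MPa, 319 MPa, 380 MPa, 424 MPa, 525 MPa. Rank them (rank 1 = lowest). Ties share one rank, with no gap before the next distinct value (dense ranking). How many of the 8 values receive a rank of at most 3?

Sorted (ascending): 268, 319, 380, 380, 380, 424, 525, 525
The 3 values of 380 share dense rank 3.
The 2 values of 525 share dense rank 5.
Remaining distinct values take the next consecutive integers.
Ranks ≤ 3: {1, 2, 3, 3, 3} → 5 values.

5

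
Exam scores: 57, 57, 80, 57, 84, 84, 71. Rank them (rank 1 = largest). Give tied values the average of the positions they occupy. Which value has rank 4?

71

Sorted (descending): 84, 84, 80, 71, 57, 57, 57
The 2 values of 84 occupy positions 1–2 → average rank (1+2)/2 = 1.5.
The 3 values of 57 occupy positions 5–7 → average rank 6.
Rank 4 → value 71.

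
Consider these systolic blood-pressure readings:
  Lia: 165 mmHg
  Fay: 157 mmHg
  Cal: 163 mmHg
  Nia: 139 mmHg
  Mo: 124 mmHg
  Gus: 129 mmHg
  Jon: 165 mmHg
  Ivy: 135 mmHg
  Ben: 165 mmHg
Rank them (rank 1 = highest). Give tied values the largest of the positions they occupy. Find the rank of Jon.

Sorted (descending): 165, 165, 165, 163, 157, 139, 135, 129, 124
The 3 values of 165 occupy positions 1–3 → each gets rank 3.
Jon has value 165 mmHg → rank 3.

3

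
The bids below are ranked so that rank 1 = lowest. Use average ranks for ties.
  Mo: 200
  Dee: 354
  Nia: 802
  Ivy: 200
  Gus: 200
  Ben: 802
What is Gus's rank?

2

Sorted (ascending): 200, 200, 200, 354, 802, 802
The 3 values of 200 occupy positions 1–3 → average rank 2.
The 2 values of 802 occupy positions 5–6 → average rank (5+6)/2 = 5.5.
Gus has value 200 → rank 2.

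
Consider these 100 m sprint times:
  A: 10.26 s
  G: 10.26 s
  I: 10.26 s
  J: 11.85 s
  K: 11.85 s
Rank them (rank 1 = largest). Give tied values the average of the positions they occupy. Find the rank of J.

Sorted (descending): 11.85, 11.85, 10.26, 10.26, 10.26
The 2 values of 11.85 occupy positions 1–2 → average rank (1+2)/2 = 1.5.
The 3 values of 10.26 occupy positions 3–5 → average rank 4.
J has value 11.85 s → rank 1.5.

1.5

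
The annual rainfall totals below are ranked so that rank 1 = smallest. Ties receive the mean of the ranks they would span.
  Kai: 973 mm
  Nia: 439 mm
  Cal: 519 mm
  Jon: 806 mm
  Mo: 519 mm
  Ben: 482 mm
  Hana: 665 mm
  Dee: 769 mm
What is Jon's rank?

7

Sorted (ascending): 439, 482, 519, 519, 665, 769, 806, 973
The 2 values of 519 occupy positions 3–4 → average rank (3+4)/2 = 3.5.
Jon has value 806 mm → rank 7.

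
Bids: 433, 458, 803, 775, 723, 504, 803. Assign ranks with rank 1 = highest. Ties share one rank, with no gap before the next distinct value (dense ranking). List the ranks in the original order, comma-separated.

6, 5, 1, 2, 3, 4, 1

Sorted (descending): 803, 803, 775, 723, 504, 458, 433
The 2 values of 803 share dense rank 1.
Remaining distinct values take the next consecutive integers.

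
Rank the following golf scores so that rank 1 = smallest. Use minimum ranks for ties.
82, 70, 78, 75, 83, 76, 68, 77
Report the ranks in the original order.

7, 2, 6, 3, 8, 4, 1, 5

Sorted (ascending): 68, 70, 75, 76, 77, 78, 82, 83
No ties — each value takes its position as its rank.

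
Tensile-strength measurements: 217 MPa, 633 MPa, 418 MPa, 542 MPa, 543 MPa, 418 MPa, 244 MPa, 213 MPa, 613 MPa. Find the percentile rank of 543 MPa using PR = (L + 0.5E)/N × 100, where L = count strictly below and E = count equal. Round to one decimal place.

N = 9.
Strictly below 543: 6. Equal to 543: 1.
PR = (6 + 0.5·1)/9 × 100 = 72.2

72.2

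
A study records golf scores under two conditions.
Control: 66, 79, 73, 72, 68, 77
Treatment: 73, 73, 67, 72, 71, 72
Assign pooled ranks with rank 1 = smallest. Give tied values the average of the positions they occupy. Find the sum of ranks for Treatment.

36

Sorted (ascending): 66, 67, 68, 71, 72, 72, 72, 73, 73, 73, 77, 79
The 3 values of 72 occupy positions 5–7 → average rank 6.
The 3 values of 73 occupy positions 8–10 → average rank 9.
Treatment values → pooled ranks: 73→9, 73→9, 67→2, 72→6, 71→4, 72→6
Rank sum = 9 + 9 + 2 + 6 + 4 + 6 = 36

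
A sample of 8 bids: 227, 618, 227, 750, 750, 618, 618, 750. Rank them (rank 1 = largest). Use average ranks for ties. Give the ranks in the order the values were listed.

Sorted (descending): 750, 750, 750, 618, 618, 618, 227, 227
The 3 values of 750 occupy positions 1–3 → average rank 2.
The 3 values of 618 occupy positions 4–6 → average rank 5.
The 2 values of 227 occupy positions 7–8 → average rank (7+8)/2 = 7.5.

7.5, 5, 7.5, 2, 2, 5, 5, 2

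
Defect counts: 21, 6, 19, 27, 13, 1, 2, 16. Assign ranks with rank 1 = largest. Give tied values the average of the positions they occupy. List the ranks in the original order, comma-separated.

Sorted (descending): 27, 21, 19, 16, 13, 6, 2, 1
No ties — each value takes its position as its rank.

2, 6, 3, 1, 5, 8, 7, 4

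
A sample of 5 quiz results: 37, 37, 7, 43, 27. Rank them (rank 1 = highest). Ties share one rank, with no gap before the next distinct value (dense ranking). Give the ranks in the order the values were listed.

2, 2, 4, 1, 3

Sorted (descending): 43, 37, 37, 27, 7
The 2 values of 37 share dense rank 2.
Remaining distinct values take the next consecutive integers.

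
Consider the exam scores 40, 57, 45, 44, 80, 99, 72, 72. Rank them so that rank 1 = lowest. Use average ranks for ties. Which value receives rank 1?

Sorted (ascending): 40, 44, 45, 57, 72, 72, 80, 99
The 2 values of 72 occupy positions 5–6 → average rank (5+6)/2 = 5.5.
Rank 1 → value 40.

40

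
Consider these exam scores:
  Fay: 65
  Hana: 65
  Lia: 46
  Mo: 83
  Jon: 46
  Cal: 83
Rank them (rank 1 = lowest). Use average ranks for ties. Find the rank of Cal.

5.5

Sorted (ascending): 46, 46, 65, 65, 83, 83
The 2 values of 46 occupy positions 1–2 → average rank (1+2)/2 = 1.5.
The 2 values of 65 occupy positions 3–4 → average rank (3+4)/2 = 3.5.
The 2 values of 83 occupy positions 5–6 → average rank (5+6)/2 = 5.5.
Cal has value 83 → rank 5.5.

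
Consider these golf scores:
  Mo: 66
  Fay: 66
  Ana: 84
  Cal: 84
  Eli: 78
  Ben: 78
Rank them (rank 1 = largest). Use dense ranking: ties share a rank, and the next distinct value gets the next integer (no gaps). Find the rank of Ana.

1

Sorted (descending): 84, 84, 78, 78, 66, 66
The 2 values of 84 share dense rank 1.
The 2 values of 78 share dense rank 2.
The 2 values of 66 share dense rank 3.
Ana has value 84 → rank 1.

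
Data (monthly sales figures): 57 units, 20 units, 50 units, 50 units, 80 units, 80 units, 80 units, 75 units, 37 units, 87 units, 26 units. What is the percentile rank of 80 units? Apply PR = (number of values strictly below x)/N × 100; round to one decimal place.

N = 11.
Strictly below 80: 7. Equal to 80: 3.
PR = 7/11 × 100 = 63.6

63.6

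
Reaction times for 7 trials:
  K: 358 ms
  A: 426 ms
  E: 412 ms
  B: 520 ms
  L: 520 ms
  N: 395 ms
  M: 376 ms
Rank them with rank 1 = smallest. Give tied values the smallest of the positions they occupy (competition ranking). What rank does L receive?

Sorted (ascending): 358, 376, 395, 412, 426, 520, 520
The 2 values of 520 occupy positions 6–7 → each gets rank 6.
L has value 520 ms → rank 6.

6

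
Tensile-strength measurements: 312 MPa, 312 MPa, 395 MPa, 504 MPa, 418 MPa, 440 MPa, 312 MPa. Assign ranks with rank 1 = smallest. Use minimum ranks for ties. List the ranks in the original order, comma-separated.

1, 1, 4, 7, 5, 6, 1

Sorted (ascending): 312, 312, 312, 395, 418, 440, 504
The 3 values of 312 occupy positions 1–3 → each gets rank 1.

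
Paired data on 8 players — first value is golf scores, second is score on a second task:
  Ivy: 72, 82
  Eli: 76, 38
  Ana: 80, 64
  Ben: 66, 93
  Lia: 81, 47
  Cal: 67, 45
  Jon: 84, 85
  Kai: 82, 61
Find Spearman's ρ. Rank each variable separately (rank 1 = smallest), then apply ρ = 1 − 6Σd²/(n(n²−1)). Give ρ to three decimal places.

Ranks of variable 1: 3, 4, 5, 1, 6, 2, 8, 7
Ranks of variable 2: 6, 1, 5, 8, 3, 2, 7, 4
d = r₁ − r₂: -3, 3, 0, -7, 3, 0, 1, 3
d²: 9, 9, 0, 49, 9, 0, 1, 9; Σd² = 86
ρ = 1 − 6·86/(8·63) = 1 − 516/504 = -0.024

-0.024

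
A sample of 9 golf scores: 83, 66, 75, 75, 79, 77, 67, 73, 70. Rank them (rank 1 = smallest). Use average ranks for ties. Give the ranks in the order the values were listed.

Sorted (ascending): 66, 67, 70, 73, 75, 75, 77, 79, 83
The 2 values of 75 occupy positions 5–6 → average rank (5+6)/2 = 5.5.

9, 1, 5.5, 5.5, 8, 7, 2, 4, 3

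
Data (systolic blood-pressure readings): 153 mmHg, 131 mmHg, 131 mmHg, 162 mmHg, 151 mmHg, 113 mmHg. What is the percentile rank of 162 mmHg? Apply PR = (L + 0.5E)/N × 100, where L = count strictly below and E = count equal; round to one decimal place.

91.7

N = 6.
Strictly below 162: 5. Equal to 162: 1.
PR = (5 + 0.5·1)/6 × 100 = 91.7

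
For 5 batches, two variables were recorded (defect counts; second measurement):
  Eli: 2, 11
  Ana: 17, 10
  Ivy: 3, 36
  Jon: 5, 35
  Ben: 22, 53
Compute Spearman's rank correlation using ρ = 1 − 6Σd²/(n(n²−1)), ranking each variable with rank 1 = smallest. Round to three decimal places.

0.300

Ranks of variable 1: 1, 4, 2, 3, 5
Ranks of variable 2: 2, 1, 4, 3, 5
d = r₁ − r₂: -1, 3, -2, 0, 0
d²: 1, 9, 4, 0, 0; Σd² = 14
ρ = 1 − 6·14/(5·24) = 1 − 84/120 = 0.300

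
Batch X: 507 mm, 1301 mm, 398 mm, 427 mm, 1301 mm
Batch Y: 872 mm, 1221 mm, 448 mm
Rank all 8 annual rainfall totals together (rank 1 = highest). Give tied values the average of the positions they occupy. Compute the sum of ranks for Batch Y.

Sorted (descending): 1301, 1301, 1221, 872, 507, 448, 427, 398
The 2 values of 1301 occupy positions 1–2 → average rank (1+2)/2 = 1.5.
Batch Y values → pooled ranks: 872→4, 1221→3, 448→6
Rank sum = 4 + 3 + 6 = 13

13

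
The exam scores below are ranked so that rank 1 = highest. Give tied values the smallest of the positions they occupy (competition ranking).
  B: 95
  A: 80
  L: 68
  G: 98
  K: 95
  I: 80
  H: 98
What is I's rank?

5

Sorted (descending): 98, 98, 95, 95, 80, 80, 68
The 2 values of 98 occupy positions 1–2 → each gets rank 1.
The 2 values of 95 occupy positions 3–4 → each gets rank 3.
The 2 values of 80 occupy positions 5–6 → each gets rank 5.
I has value 80 → rank 5.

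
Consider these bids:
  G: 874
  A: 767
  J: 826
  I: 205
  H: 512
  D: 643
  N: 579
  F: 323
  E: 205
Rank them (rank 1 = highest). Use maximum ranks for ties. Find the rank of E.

9

Sorted (descending): 874, 826, 767, 643, 579, 512, 323, 205, 205
The 2 values of 205 occupy positions 8–9 → each gets rank 9.
E has value 205 → rank 9.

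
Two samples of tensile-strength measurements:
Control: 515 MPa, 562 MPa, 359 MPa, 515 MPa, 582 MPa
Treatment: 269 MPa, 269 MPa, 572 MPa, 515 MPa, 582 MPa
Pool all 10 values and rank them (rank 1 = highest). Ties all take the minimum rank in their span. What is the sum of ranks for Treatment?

Sorted (descending): 582, 582, 572, 562, 515, 515, 515, 359, 269, 269
The 2 values of 582 occupy positions 1–2 → each gets rank 1.
The 3 values of 515 occupy positions 5–7 → each gets rank 5.
The 2 values of 269 occupy positions 9–10 → each gets rank 9.
Treatment values → pooled ranks: 269→9, 269→9, 572→3, 515→5, 582→1
Rank sum = 9 + 9 + 3 + 5 + 1 = 27

27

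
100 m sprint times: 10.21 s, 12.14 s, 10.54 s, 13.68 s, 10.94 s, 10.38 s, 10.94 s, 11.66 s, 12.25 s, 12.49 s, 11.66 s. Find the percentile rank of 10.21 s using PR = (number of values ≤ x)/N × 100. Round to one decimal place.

9.1

N = 11.
Strictly below 10.21: 0. Equal to 10.21: 1.
PR = 1/11 × 100 = 9.1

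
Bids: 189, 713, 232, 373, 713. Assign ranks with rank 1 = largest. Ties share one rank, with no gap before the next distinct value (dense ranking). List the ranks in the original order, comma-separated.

Sorted (descending): 713, 713, 373, 232, 189
The 2 values of 713 share dense rank 1.
Remaining distinct values take the next consecutive integers.

4, 1, 3, 2, 1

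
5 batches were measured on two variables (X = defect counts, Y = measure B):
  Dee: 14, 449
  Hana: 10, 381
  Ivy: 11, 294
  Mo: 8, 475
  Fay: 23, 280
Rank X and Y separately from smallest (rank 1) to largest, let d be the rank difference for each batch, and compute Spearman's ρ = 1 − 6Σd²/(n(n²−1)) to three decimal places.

Ranks of variable 1: 4, 2, 3, 1, 5
Ranks of variable 2: 4, 3, 2, 5, 1
d = r₁ − r₂: 0, -1, 1, -4, 4
d²: 0, 1, 1, 16, 16; Σd² = 34
ρ = 1 − 6·34/(5·24) = 1 − 204/120 = -0.700

-0.700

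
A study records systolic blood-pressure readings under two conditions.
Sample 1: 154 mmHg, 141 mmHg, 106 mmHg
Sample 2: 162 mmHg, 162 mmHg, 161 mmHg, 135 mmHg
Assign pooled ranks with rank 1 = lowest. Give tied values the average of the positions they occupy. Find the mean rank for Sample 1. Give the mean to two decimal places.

2.67

Sorted (ascending): 106, 135, 141, 154, 161, 162, 162
The 2 values of 162 occupy positions 6–7 → average rank (6+7)/2 = 6.5.
Sample 1 values → pooled ranks: 154→4, 141→3, 106→1
Mean rank = (4 + 3 + 1) / 3 = 2.67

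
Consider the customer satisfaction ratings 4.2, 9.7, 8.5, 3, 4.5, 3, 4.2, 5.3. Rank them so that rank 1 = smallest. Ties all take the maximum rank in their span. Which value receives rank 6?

5.3

Sorted (ascending): 3, 3, 4.2, 4.2, 4.5, 5.3, 8.5, 9.7
The 2 values of 3 occupy positions 1–2 → each gets rank 2.
The 2 values of 4.2 occupy positions 3–4 → each gets rank 4.
Rank 6 → value 5.3.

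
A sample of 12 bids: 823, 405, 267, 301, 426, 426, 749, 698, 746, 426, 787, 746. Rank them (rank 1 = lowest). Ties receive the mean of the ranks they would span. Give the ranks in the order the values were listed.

12, 3, 1, 2, 5, 5, 10, 7, 8.5, 5, 11, 8.5

Sorted (ascending): 267, 301, 405, 426, 426, 426, 698, 746, 746, 749, 787, 823
The 3 values of 426 occupy positions 4–6 → average rank 5.
The 2 values of 746 occupy positions 8–9 → average rank (8+9)/2 = 8.5.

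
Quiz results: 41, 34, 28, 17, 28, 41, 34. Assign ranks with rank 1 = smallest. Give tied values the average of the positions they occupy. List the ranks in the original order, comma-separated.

Sorted (ascending): 17, 28, 28, 34, 34, 41, 41
The 2 values of 28 occupy positions 2–3 → average rank (2+3)/2 = 2.5.
The 2 values of 34 occupy positions 4–5 → average rank (4+5)/2 = 4.5.
The 2 values of 41 occupy positions 6–7 → average rank (6+7)/2 = 6.5.

6.5, 4.5, 2.5, 1, 2.5, 6.5, 4.5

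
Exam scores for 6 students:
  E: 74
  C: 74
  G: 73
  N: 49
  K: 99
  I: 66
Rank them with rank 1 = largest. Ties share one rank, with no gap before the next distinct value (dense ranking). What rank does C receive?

Sorted (descending): 99, 74, 74, 73, 66, 49
The 2 values of 74 share dense rank 2.
Remaining distinct values take the next consecutive integers.
C has value 74 → rank 2.

2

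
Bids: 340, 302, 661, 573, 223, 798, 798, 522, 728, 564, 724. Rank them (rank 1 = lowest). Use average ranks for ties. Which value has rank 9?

Sorted (ascending): 223, 302, 340, 522, 564, 573, 661, 724, 728, 798, 798
The 2 values of 798 occupy positions 10–11 → average rank (10+11)/2 = 10.5.
Rank 9 → value 728.

728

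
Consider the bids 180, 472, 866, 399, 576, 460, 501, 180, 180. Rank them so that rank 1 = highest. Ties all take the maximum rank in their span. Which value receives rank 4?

Sorted (descending): 866, 576, 501, 472, 460, 399, 180, 180, 180
The 3 values of 180 occupy positions 7–9 → each gets rank 9.
Rank 4 → value 472.

472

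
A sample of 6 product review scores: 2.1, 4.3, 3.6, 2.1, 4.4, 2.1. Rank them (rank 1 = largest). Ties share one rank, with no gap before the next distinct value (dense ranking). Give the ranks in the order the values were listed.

4, 2, 3, 4, 1, 4

Sorted (descending): 4.4, 4.3, 3.6, 2.1, 2.1, 2.1
The 3 values of 2.1 share dense rank 4.
Remaining distinct values take the next consecutive integers.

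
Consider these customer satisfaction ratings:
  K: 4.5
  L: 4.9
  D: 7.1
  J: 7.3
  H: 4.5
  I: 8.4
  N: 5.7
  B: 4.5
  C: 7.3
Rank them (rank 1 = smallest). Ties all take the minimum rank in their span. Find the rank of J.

7

Sorted (ascending): 4.5, 4.5, 4.5, 4.9, 5.7, 7.1, 7.3, 7.3, 8.4
The 3 values of 4.5 occupy positions 1–3 → each gets rank 1.
The 2 values of 7.3 occupy positions 7–8 → each gets rank 7.
J has value 7.3 → rank 7.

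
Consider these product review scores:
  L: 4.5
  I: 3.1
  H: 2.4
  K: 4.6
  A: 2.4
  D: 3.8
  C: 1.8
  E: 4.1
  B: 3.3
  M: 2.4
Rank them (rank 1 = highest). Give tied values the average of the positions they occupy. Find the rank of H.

8

Sorted (descending): 4.6, 4.5, 4.1, 3.8, 3.3, 3.1, 2.4, 2.4, 2.4, 1.8
The 3 values of 2.4 occupy positions 7–9 → average rank 8.
H has value 2.4 → rank 8.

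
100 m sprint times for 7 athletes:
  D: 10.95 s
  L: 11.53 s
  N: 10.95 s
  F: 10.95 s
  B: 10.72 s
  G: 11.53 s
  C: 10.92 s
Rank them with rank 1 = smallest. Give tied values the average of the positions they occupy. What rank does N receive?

4

Sorted (ascending): 10.72, 10.92, 10.95, 10.95, 10.95, 11.53, 11.53
The 3 values of 10.95 occupy positions 3–5 → average rank 4.
The 2 values of 11.53 occupy positions 6–7 → average rank (6+7)/2 = 6.5.
N has value 10.95 s → rank 4.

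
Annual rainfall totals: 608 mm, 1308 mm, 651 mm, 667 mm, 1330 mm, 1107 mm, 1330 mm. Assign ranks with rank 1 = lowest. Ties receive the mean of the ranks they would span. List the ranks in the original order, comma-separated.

1, 5, 2, 3, 6.5, 4, 6.5

Sorted (ascending): 608, 651, 667, 1107, 1308, 1330, 1330
The 2 values of 1330 occupy positions 6–7 → average rank (6+7)/2 = 6.5.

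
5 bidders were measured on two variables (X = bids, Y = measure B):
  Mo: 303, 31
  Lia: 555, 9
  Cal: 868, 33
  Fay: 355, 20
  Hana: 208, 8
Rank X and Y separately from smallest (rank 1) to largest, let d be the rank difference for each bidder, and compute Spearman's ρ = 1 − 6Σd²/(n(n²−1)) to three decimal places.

0.600

Ranks of variable 1: 2, 4, 5, 3, 1
Ranks of variable 2: 4, 2, 5, 3, 1
d = r₁ − r₂: -2, 2, 0, 0, 0
d²: 4, 4, 0, 0, 0; Σd² = 8
ρ = 1 − 6·8/(5·24) = 1 − 48/120 = 0.600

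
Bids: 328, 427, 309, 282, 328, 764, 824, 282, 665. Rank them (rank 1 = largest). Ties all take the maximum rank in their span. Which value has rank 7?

Sorted (descending): 824, 764, 665, 427, 328, 328, 309, 282, 282
The 2 values of 328 occupy positions 5–6 → each gets rank 6.
The 2 values of 282 occupy positions 8–9 → each gets rank 9.
Rank 7 → value 309.

309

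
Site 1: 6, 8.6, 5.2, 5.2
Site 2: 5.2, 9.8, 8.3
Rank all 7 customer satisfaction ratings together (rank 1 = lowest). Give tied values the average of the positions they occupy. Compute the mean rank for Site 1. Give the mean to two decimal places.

Sorted (ascending): 5.2, 5.2, 5.2, 6, 8.3, 8.6, 9.8
The 3 values of 5.2 occupy positions 1–3 → average rank 2.
Site 1 values → pooled ranks: 6→4, 8.6→6, 5.2→2, 5.2→2
Mean rank = (4 + 6 + 2 + 2) / 4 = 3.50

3.50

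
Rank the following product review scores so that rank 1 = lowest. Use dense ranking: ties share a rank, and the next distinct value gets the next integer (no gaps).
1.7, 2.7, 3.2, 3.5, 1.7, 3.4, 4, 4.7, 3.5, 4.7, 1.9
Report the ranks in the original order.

1, 3, 4, 6, 1, 5, 7, 8, 6, 8, 2

Sorted (ascending): 1.7, 1.7, 1.9, 2.7, 3.2, 3.4, 3.5, 3.5, 4, 4.7, 4.7
The 2 values of 1.7 share dense rank 1.
The 2 values of 3.5 share dense rank 6.
The 2 values of 4.7 share dense rank 8.
Remaining distinct values take the next consecutive integers.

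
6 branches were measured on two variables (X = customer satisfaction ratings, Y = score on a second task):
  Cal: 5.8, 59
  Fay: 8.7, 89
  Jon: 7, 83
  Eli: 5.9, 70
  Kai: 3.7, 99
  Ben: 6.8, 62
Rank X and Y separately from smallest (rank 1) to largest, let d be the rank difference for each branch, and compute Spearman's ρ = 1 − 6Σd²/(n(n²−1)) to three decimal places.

Ranks of variable 1: 2, 6, 5, 3, 1, 4
Ranks of variable 2: 1, 5, 4, 3, 6, 2
d = r₁ − r₂: 1, 1, 1, 0, -5, 2
d²: 1, 1, 1, 0, 25, 4; Σd² = 32
ρ = 1 − 6·32/(6·35) = 1 − 192/210 = 0.086

0.086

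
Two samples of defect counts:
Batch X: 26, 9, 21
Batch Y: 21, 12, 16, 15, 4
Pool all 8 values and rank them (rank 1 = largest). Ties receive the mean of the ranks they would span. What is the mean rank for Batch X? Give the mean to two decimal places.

Sorted (descending): 26, 21, 21, 16, 15, 12, 9, 4
The 2 values of 21 occupy positions 2–3 → average rank (2+3)/2 = 2.5.
Batch X values → pooled ranks: 26→1, 9→7, 21→2.5
Mean rank = (1 + 7 + 2.5) / 3 = 3.50

3.50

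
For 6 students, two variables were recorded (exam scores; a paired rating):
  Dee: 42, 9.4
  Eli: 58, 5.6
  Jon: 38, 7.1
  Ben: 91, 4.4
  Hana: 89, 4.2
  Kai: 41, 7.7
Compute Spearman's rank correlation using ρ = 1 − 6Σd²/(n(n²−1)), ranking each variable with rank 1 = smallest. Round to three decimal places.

Ranks of variable 1: 3, 4, 1, 6, 5, 2
Ranks of variable 2: 6, 3, 4, 2, 1, 5
d = r₁ − r₂: -3, 1, -3, 4, 4, -3
d²: 9, 1, 9, 16, 16, 9; Σd² = 60
ρ = 1 − 6·60/(6·35) = 1 − 360/210 = -0.714

-0.714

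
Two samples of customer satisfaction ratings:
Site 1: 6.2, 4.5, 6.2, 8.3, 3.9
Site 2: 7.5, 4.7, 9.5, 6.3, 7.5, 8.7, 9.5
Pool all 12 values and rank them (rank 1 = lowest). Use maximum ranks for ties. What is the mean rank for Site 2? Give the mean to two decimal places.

8.43

Sorted (ascending): 3.9, 4.5, 4.7, 6.2, 6.2, 6.3, 7.5, 7.5, 8.3, 8.7, 9.5, 9.5
The 2 values of 6.2 occupy positions 4–5 → each gets rank 5.
The 2 values of 7.5 occupy positions 7–8 → each gets rank 8.
The 2 values of 9.5 occupy positions 11–12 → each gets rank 12.
Site 2 values → pooled ranks: 7.5→8, 4.7→3, 9.5→12, 6.3→6, 7.5→8, 8.7→10, 9.5→12
Mean rank = (8 + 3 + 12 + 6 + 8 + 10 + 12) / 7 = 8.43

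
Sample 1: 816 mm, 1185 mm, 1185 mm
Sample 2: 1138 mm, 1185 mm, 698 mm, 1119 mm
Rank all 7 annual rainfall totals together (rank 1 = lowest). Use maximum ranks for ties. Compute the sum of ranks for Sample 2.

Sorted (ascending): 698, 816, 1119, 1138, 1185, 1185, 1185
The 3 values of 1185 occupy positions 5–7 → each gets rank 7.
Sample 2 values → pooled ranks: 1138→4, 1185→7, 698→1, 1119→3
Rank sum = 4 + 7 + 1 + 3 = 15

15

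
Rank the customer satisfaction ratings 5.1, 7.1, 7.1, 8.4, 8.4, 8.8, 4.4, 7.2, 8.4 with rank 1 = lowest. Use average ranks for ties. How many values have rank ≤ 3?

Sorted (ascending): 4.4, 5.1, 7.1, 7.1, 7.2, 8.4, 8.4, 8.4, 8.8
The 2 values of 7.1 occupy positions 3–4 → average rank (3+4)/2 = 3.5.
The 3 values of 8.4 occupy positions 6–8 → average rank 7.
Ranks ≤ 3: {1, 2} → 2 values.

2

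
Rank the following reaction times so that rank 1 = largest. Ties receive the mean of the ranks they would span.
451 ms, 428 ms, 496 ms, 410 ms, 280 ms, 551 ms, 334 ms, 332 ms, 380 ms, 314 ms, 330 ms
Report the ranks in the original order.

Sorted (descending): 551, 496, 451, 428, 410, 380, 334, 332, 330, 314, 280
No ties — each value takes its position as its rank.

3, 4, 2, 5, 11, 1, 7, 8, 6, 10, 9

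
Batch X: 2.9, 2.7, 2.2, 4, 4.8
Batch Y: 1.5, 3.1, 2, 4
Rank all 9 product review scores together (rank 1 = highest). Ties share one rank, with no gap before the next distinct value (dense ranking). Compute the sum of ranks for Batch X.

18

Sorted (descending): 4.8, 4, 4, 3.1, 2.9, 2.7, 2.2, 2, 1.5
The 2 values of 4 share dense rank 2.
Remaining distinct values take the next consecutive integers.
Batch X values → pooled ranks: 2.9→4, 2.7→5, 2.2→6, 4→2, 4.8→1
Rank sum = 4 + 5 + 6 + 2 + 1 = 18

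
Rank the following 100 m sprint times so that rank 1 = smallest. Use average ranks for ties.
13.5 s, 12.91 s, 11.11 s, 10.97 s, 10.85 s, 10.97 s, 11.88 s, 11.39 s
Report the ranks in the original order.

Sorted (ascending): 10.85, 10.97, 10.97, 11.11, 11.39, 11.88, 12.91, 13.5
The 2 values of 10.97 occupy positions 2–3 → average rank (2+3)/2 = 2.5.

8, 7, 4, 2.5, 1, 2.5, 6, 5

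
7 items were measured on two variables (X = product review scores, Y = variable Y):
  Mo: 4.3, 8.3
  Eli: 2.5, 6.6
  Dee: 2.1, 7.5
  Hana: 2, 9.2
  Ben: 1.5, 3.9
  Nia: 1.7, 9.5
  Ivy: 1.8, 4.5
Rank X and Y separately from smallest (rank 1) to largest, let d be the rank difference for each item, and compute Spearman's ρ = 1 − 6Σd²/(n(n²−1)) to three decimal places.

Ranks of variable 1: 7, 6, 5, 4, 1, 2, 3
Ranks of variable 2: 5, 3, 4, 6, 1, 7, 2
d = r₁ − r₂: 2, 3, 1, -2, 0, -5, 1
d²: 4, 9, 1, 4, 0, 25, 1; Σd² = 44
ρ = 1 − 6·44/(7·48) = 1 − 264/336 = 0.214

0.214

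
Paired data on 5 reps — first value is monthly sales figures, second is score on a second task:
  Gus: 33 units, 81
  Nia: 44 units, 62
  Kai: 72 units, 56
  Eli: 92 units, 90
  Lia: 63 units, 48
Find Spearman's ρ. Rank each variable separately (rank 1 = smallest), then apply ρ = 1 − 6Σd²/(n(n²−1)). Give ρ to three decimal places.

Ranks of variable 1: 1, 2, 4, 5, 3
Ranks of variable 2: 4, 3, 2, 5, 1
d = r₁ − r₂: -3, -1, 2, 0, 2
d²: 9, 1, 4, 0, 4; Σd² = 18
ρ = 1 − 6·18/(5·24) = 1 − 108/120 = 0.100

0.100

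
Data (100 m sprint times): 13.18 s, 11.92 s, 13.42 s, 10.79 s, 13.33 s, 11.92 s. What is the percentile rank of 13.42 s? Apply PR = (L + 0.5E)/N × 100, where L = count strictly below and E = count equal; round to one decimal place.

N = 6.
Strictly below 13.42: 5. Equal to 13.42: 1.
PR = (5 + 0.5·1)/6 × 100 = 91.7

91.7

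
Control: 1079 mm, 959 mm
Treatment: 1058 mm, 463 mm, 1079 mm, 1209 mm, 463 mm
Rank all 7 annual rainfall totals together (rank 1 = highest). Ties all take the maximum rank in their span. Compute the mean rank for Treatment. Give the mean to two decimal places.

4.40

Sorted (descending): 1209, 1079, 1079, 1058, 959, 463, 463
The 2 values of 1079 occupy positions 2–3 → each gets rank 3.
The 2 values of 463 occupy positions 6–7 → each gets rank 7.
Treatment values → pooled ranks: 1058→4, 463→7, 1079→3, 1209→1, 463→7
Mean rank = (4 + 7 + 3 + 1 + 7) / 5 = 4.40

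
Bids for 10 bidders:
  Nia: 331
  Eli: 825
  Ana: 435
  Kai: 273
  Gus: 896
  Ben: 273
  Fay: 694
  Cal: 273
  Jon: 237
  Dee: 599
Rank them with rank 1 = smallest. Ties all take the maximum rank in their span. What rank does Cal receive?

4

Sorted (ascending): 237, 273, 273, 273, 331, 435, 599, 694, 825, 896
The 3 values of 273 occupy positions 2–4 → each gets rank 4.
Cal has value 273 → rank 4.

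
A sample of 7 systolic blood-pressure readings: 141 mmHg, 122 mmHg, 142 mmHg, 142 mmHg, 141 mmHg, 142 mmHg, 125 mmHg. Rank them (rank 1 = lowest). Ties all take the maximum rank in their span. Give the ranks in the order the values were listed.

Sorted (ascending): 122, 125, 141, 141, 142, 142, 142
The 2 values of 141 occupy positions 3–4 → each gets rank 4.
The 3 values of 142 occupy positions 5–7 → each gets rank 7.

4, 1, 7, 7, 4, 7, 2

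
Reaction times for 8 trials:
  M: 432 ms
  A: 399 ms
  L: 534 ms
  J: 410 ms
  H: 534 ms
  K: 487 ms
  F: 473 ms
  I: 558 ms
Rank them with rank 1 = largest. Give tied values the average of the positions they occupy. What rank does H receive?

Sorted (descending): 558, 534, 534, 487, 473, 432, 410, 399
The 2 values of 534 occupy positions 2–3 → average rank (2+3)/2 = 2.5.
H has value 534 ms → rank 2.5.

2.5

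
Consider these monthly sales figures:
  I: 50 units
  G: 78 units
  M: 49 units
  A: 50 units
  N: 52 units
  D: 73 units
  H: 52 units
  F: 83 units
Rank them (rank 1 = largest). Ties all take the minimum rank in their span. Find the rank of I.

6

Sorted (descending): 83, 78, 73, 52, 52, 50, 50, 49
The 2 values of 52 occupy positions 4–5 → each gets rank 4.
The 2 values of 50 occupy positions 6–7 → each gets rank 6.
I has value 50 units → rank 6.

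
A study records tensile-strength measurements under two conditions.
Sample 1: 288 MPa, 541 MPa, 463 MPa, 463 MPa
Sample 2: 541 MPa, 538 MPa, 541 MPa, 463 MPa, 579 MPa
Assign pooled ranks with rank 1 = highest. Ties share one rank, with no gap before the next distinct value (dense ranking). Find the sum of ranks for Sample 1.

15

Sorted (descending): 579, 541, 541, 541, 538, 463, 463, 463, 288
The 3 values of 541 share dense rank 2.
The 3 values of 463 share dense rank 4.
Remaining distinct values take the next consecutive integers.
Sample 1 values → pooled ranks: 288→5, 541→2, 463→4, 463→4
Rank sum = 5 + 2 + 4 + 4 = 15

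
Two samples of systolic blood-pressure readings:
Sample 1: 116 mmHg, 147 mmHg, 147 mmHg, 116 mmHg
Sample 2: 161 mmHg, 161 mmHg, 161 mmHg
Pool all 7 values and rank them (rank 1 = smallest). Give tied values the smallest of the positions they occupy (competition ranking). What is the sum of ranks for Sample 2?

Sorted (ascending): 116, 116, 147, 147, 161, 161, 161
The 2 values of 116 occupy positions 1–2 → each gets rank 1.
The 2 values of 147 occupy positions 3–4 → each gets rank 3.
The 3 values of 161 occupy positions 5–7 → each gets rank 5.
Sample 2 values → pooled ranks: 161→5, 161→5, 161→5
Rank sum = 5 + 5 + 5 = 15

15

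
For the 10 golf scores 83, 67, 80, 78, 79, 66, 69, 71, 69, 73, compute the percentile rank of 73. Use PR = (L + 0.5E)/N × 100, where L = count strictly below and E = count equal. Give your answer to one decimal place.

N = 10.
Strictly below 73: 5. Equal to 73: 1.
PR = (5 + 0.5·1)/10 × 100 = 55.0

55.0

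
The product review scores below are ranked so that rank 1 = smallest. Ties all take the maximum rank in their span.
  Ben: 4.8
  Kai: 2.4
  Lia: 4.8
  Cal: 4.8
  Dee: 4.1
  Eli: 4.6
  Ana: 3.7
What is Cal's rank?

7

Sorted (ascending): 2.4, 3.7, 4.1, 4.6, 4.8, 4.8, 4.8
The 3 values of 4.8 occupy positions 5–7 → each gets rank 7.
Cal has value 4.8 → rank 7.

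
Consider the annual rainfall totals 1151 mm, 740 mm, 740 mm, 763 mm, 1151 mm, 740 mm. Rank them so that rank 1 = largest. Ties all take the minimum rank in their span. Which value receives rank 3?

763

Sorted (descending): 1151, 1151, 763, 740, 740, 740
The 2 values of 1151 occupy positions 1–2 → each gets rank 1.
The 3 values of 740 occupy positions 4–6 → each gets rank 4.
Rank 3 → value 763.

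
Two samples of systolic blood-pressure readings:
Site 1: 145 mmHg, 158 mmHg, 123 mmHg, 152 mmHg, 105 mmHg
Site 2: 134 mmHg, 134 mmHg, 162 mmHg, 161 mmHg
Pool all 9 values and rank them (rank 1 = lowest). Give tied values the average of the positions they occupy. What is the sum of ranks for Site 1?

21

Sorted (ascending): 105, 123, 134, 134, 145, 152, 158, 161, 162
The 2 values of 134 occupy positions 3–4 → average rank (3+4)/2 = 3.5.
Site 1 values → pooled ranks: 145→5, 158→7, 123→2, 152→6, 105→1
Rank sum = 5 + 7 + 2 + 6 + 1 = 21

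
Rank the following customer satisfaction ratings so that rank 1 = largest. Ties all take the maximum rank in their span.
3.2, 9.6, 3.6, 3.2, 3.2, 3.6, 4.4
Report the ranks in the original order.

7, 1, 4, 7, 7, 4, 2

Sorted (descending): 9.6, 4.4, 3.6, 3.6, 3.2, 3.2, 3.2
The 2 values of 3.6 occupy positions 3–4 → each gets rank 4.
The 3 values of 3.2 occupy positions 5–7 → each gets rank 7.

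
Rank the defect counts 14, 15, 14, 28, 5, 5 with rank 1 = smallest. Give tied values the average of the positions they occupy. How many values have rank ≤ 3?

2

Sorted (ascending): 5, 5, 14, 14, 15, 28
The 2 values of 5 occupy positions 1–2 → average rank (1+2)/2 = 1.5.
The 2 values of 14 occupy positions 3–4 → average rank (3+4)/2 = 3.5.
Ranks ≤ 3: {1.5, 1.5} → 2 values.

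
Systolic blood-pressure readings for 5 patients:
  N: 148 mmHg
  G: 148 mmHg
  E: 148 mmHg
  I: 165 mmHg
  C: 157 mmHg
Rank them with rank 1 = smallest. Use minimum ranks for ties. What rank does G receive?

Sorted (ascending): 148, 148, 148, 157, 165
The 3 values of 148 occupy positions 1–3 → each gets rank 1.
G has value 148 mmHg → rank 1.

1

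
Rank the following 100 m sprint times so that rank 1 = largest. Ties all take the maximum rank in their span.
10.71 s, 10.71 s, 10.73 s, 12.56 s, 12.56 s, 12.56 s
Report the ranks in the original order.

6, 6, 4, 3, 3, 3

Sorted (descending): 12.56, 12.56, 12.56, 10.73, 10.71, 10.71
The 3 values of 12.56 occupy positions 1–3 → each gets rank 3.
The 2 values of 10.71 occupy positions 5–6 → each gets rank 6.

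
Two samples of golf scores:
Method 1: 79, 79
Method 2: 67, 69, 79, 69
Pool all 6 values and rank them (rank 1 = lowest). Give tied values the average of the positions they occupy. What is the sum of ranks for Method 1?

Sorted (ascending): 67, 69, 69, 79, 79, 79
The 2 values of 69 occupy positions 2–3 → average rank (2+3)/2 = 2.5.
The 3 values of 79 occupy positions 4–6 → average rank 5.
Method 1 values → pooled ranks: 79→5, 79→5
Rank sum = 5 + 5 = 10

10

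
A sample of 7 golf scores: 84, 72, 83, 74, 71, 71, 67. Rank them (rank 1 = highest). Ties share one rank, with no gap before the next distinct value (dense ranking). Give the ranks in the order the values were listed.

Sorted (descending): 84, 83, 74, 72, 71, 71, 67
The 2 values of 71 share dense rank 5.
Remaining distinct values take the next consecutive integers.

1, 4, 2, 3, 5, 5, 6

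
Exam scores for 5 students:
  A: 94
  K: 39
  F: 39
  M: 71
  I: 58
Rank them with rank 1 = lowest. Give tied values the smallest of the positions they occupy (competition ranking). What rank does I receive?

Sorted (ascending): 39, 39, 58, 71, 94
The 2 values of 39 occupy positions 1–2 → each gets rank 1.
I has value 58 → rank 3.

3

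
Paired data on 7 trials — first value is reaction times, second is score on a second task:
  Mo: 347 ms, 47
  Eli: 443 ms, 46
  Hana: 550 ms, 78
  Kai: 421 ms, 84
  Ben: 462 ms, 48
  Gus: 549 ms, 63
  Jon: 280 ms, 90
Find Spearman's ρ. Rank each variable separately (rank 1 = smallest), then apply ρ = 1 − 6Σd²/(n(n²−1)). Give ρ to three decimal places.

-0.179

Ranks of variable 1: 2, 4, 7, 3, 5, 6, 1
Ranks of variable 2: 2, 1, 5, 6, 3, 4, 7
d = r₁ − r₂: 0, 3, 2, -3, 2, 2, -6
d²: 0, 9, 4, 9, 4, 4, 36; Σd² = 66
ρ = 1 − 6·66/(7·48) = 1 − 396/336 = -0.179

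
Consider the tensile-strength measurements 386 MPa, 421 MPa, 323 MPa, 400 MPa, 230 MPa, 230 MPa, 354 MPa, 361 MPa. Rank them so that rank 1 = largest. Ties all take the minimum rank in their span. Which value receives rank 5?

Sorted (descending): 421, 400, 386, 361, 354, 323, 230, 230
The 2 values of 230 occupy positions 7–8 → each gets rank 7.
Rank 5 → value 354.

354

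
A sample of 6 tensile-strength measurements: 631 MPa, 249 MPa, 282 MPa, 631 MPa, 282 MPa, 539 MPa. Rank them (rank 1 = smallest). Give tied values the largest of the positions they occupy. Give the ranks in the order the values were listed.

Sorted (ascending): 249, 282, 282, 539, 631, 631
The 2 values of 282 occupy positions 2–3 → each gets rank 3.
The 2 values of 631 occupy positions 5–6 → each gets rank 6.

6, 1, 3, 6, 3, 4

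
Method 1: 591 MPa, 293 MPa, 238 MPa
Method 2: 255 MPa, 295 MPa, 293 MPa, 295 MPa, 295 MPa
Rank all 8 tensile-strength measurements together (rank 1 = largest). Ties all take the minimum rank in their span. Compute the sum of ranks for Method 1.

14

Sorted (descending): 591, 295, 295, 295, 293, 293, 255, 238
The 3 values of 295 occupy positions 2–4 → each gets rank 2.
The 2 values of 293 occupy positions 5–6 → each gets rank 5.
Method 1 values → pooled ranks: 591→1, 293→5, 238→8
Rank sum = 1 + 5 + 8 = 14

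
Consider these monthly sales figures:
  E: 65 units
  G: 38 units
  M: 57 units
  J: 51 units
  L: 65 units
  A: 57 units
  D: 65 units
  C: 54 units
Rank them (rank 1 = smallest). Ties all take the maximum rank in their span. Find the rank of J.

2

Sorted (ascending): 38, 51, 54, 57, 57, 65, 65, 65
The 2 values of 57 occupy positions 4–5 → each gets rank 5.
The 3 values of 65 occupy positions 6–8 → each gets rank 8.
J has value 51 units → rank 2.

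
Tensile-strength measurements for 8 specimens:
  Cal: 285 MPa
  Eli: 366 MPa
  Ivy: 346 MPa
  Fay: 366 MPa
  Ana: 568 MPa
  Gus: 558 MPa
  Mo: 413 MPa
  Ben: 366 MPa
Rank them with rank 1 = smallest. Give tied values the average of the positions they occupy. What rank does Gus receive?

Sorted (ascending): 285, 346, 366, 366, 366, 413, 558, 568
The 3 values of 366 occupy positions 3–5 → average rank 4.
Gus has value 558 MPa → rank 7.

7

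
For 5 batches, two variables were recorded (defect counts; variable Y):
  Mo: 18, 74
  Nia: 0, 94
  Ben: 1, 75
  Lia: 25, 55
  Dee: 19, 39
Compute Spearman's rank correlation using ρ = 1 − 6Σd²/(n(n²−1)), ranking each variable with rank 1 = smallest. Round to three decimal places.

-0.900

Ranks of variable 1: 3, 1, 2, 5, 4
Ranks of variable 2: 3, 5, 4, 2, 1
d = r₁ − r₂: 0, -4, -2, 3, 3
d²: 0, 16, 4, 9, 9; Σd² = 38
ρ = 1 − 6·38/(5·24) = 1 − 228/120 = -0.900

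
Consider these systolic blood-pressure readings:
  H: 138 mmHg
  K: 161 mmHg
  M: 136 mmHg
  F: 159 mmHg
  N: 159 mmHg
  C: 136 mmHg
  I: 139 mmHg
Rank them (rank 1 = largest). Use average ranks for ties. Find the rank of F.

Sorted (descending): 161, 159, 159, 139, 138, 136, 136
The 2 values of 159 occupy positions 2–3 → average rank (2+3)/2 = 2.5.
The 2 values of 136 occupy positions 6–7 → average rank (6+7)/2 = 6.5.
F has value 159 mmHg → rank 2.5.

2.5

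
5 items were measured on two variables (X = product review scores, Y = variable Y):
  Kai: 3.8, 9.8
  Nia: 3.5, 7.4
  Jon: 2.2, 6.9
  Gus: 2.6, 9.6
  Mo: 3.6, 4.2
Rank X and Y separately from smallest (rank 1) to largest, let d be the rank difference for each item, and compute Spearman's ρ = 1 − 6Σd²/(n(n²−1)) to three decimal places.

Ranks of variable 1: 5, 3, 1, 2, 4
Ranks of variable 2: 5, 3, 2, 4, 1
d = r₁ − r₂: 0, 0, -1, -2, 3
d²: 0, 0, 1, 4, 9; Σd² = 14
ρ = 1 − 6·14/(5·24) = 1 − 84/120 = 0.300

0.300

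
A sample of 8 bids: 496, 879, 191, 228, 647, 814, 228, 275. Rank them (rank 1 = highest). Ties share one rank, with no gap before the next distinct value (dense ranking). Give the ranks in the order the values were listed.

4, 1, 7, 6, 3, 2, 6, 5

Sorted (descending): 879, 814, 647, 496, 275, 228, 228, 191
The 2 values of 228 share dense rank 6.
Remaining distinct values take the next consecutive integers.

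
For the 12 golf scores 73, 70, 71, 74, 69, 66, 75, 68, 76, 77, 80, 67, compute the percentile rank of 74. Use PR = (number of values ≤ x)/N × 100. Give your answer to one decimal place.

N = 12.
Strictly below 74: 7. Equal to 74: 1.
PR = 8/12 × 100 = 66.7

66.7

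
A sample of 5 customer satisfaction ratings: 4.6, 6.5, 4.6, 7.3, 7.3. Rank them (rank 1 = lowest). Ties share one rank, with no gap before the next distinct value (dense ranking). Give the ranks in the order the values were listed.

1, 2, 1, 3, 3

Sorted (ascending): 4.6, 4.6, 6.5, 7.3, 7.3
The 2 values of 4.6 share dense rank 1.
The 2 values of 7.3 share dense rank 3.
Remaining distinct values take the next consecutive integers.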